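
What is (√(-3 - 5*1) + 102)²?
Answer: 10396 + 408*I*√2 ≈ 10396.0 + 577.0*I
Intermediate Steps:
(√(-3 - 5*1) + 102)² = (√(-3 - 5) + 102)² = (√(-8) + 102)² = (2*I*√2 + 102)² = (102 + 2*I*√2)²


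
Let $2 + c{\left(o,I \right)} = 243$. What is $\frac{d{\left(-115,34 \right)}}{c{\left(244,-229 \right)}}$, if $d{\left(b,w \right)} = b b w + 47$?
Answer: $\frac{449697}{241} \approx 1866.0$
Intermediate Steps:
$c{\left(o,I \right)} = 241$ ($c{\left(o,I \right)} = -2 + 243 = 241$)
$d{\left(b,w \right)} = 47 + w b^{2}$ ($d{\left(b,w \right)} = b^{2} w + 47 = w b^{2} + 47 = 47 + w b^{2}$)
$\frac{d{\left(-115,34 \right)}}{c{\left(244,-229 \right)}} = \frac{47 + 34 \left(-115\right)^{2}}{241} = \left(47 + 34 \cdot 13225\right) \frac{1}{241} = \left(47 + 449650\right) \frac{1}{241} = 449697 \cdot \frac{1}{241} = \frac{449697}{241}$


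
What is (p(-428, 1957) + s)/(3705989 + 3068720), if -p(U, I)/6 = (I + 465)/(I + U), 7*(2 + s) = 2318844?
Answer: 3545389346/72509710427 ≈ 0.048895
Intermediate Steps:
s = 2318830/7 (s = -2 + (1/7)*2318844 = -2 + 2318844/7 = 2318830/7 ≈ 3.3126e+5)
p(U, I) = -6*(465 + I)/(I + U) (p(U, I) = -6*(I + 465)/(I + U) = -6*(465 + I)/(I + U))
(p(-428, 1957) + s)/(3705989 + 3068720) = (6*(-465 - 1*1957)/(1957 - 428) + 2318830/7)/(3705989 + 3068720) = (6*(-465 - 1957)/1529 + 2318830/7)/6774709 = (6*(1/1529)*(-2422) + 2318830/7)*(1/6774709) = (-14532/1529 + 2318830/7)*(1/6774709) = (3545389346/10703)*(1/6774709) = 3545389346/72509710427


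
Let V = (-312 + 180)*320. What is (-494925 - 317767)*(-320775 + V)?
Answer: 295019386380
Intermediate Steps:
V = -42240 (V = -132*320 = -42240)
(-494925 - 317767)*(-320775 + V) = (-494925 - 317767)*(-320775 - 42240) = -812692*(-363015) = 295019386380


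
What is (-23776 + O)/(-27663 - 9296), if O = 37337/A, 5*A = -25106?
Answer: 597106941/927892654 ≈ 0.64351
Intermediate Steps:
A = -25106/5 (A = (1/5)*(-25106) = -25106/5 ≈ -5021.2)
O = -186685/25106 (O = 37337/(-25106/5) = 37337*(-5/25106) = -186685/25106 ≈ -7.4359)
(-23776 + O)/(-27663 - 9296) = (-23776 - 186685/25106)/(-27663 - 9296) = -597106941/25106/(-36959) = -597106941/25106*(-1/36959) = 597106941/927892654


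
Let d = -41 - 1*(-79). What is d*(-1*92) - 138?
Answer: -3634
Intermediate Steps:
d = 38 (d = -41 + 79 = 38)
d*(-1*92) - 138 = 38*(-1*92) - 138 = 38*(-92) - 138 = -3496 - 138 = -3634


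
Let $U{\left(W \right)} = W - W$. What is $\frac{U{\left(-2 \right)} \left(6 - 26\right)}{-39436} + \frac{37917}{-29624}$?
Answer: $- \frac{37917}{29624} \approx -1.2799$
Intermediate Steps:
$U{\left(W \right)} = 0$
$\frac{U{\left(-2 \right)} \left(6 - 26\right)}{-39436} + \frac{37917}{-29624} = \frac{0 \left(6 - 26\right)}{-39436} + \frac{37917}{-29624} = 0 \left(-20\right) \left(- \frac{1}{39436}\right) + 37917 \left(- \frac{1}{29624}\right) = 0 \left(- \frac{1}{39436}\right) - \frac{37917}{29624} = 0 - \frac{37917}{29624} = - \frac{37917}{29624}$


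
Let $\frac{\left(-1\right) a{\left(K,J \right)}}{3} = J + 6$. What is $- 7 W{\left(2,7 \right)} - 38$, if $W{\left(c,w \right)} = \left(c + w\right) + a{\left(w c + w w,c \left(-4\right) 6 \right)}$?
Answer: $-983$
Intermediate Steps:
$a{\left(K,J \right)} = -18 - 3 J$ ($a{\left(K,J \right)} = - 3 \left(J + 6\right) = - 3 \left(6 + J\right) = -18 - 3 J$)
$W{\left(c,w \right)} = -18 + w + 73 c$ ($W{\left(c,w \right)} = \left(c + w\right) - \left(18 + 3 c \left(-4\right) 6\right) = \left(c + w\right) - \left(18 + 3 - 4 c 6\right) = \left(c + w\right) - \left(18 + 3 \left(- 24 c\right)\right) = \left(c + w\right) + \left(-18 + 72 c\right) = -18 + w + 73 c$)
$- 7 W{\left(2,7 \right)} - 38 = - 7 \left(-18 + 7 + 73 \cdot 2\right) - 38 = - 7 \left(-18 + 7 + 146\right) - 38 = \left(-7\right) 135 - 38 = -945 - 38 = -983$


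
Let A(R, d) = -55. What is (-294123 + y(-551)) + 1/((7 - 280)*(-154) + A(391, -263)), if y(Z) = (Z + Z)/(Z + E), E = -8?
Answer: -6903236131926/23470733 ≈ -2.9412e+5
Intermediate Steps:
y(Z) = 2*Z/(-8 + Z) (y(Z) = (Z + Z)/(Z - 8) = (2*Z)/(-8 + Z) = 2*Z/(-8 + Z))
(-294123 + y(-551)) + 1/((7 - 280)*(-154) + A(391, -263)) = (-294123 + 2*(-551)/(-8 - 551)) + 1/((7 - 280)*(-154) - 55) = (-294123 + 2*(-551)/(-559)) + 1/(-273*(-154) - 55) = (-294123 + 2*(-551)*(-1/559)) + 1/(42042 - 55) = (-294123 + 1102/559) + 1/41987 = -164413655/559 + 1/41987 = -6903236131926/23470733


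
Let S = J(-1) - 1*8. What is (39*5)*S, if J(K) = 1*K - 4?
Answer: -2535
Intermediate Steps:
J(K) = -4 + K (J(K) = K - 4 = -4 + K)
S = -13 (S = (-4 - 1) - 1*8 = -5 - 8 = -13)
(39*5)*S = (39*5)*(-13) = 195*(-13) = -2535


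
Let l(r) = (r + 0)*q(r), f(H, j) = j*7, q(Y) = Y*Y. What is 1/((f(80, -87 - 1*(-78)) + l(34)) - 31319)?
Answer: 1/7922 ≈ 0.00012623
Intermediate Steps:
q(Y) = Y**2
f(H, j) = 7*j
l(r) = r**3 (l(r) = (r + 0)*r**2 = r*r**2 = r**3)
1/((f(80, -87 - 1*(-78)) + l(34)) - 31319) = 1/((7*(-87 - 1*(-78)) + 34**3) - 31319) = 1/((7*(-87 + 78) + 39304) - 31319) = 1/((7*(-9) + 39304) - 31319) = 1/((-63 + 39304) - 31319) = 1/(39241 - 31319) = 1/7922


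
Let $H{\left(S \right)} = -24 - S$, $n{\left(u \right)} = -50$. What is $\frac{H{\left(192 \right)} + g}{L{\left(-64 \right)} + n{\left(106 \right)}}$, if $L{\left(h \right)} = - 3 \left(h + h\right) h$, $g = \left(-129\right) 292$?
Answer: $\frac{2706}{1759} \approx 1.5384$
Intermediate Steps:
$g = -37668$
$L{\left(h \right)} = - 6 h^{2}$ ($L{\left(h \right)} = - 3 \cdot 2 h h = - 6 h h = - 6 h^{2}$)
$\frac{H{\left(192 \right)} + g}{L{\left(-64 \right)} + n{\left(106 \right)}} = \frac{\left(-24 - 192\right) - 37668}{- 6 \left(-64\right)^{2} - 50} = \frac{\left(-24 - 192\right) - 37668}{\left(-6\right) 4096 - 50} = \frac{-216 - 37668}{-24576 - 50} = - \frac{37884}{-24626} = \left(-37884\right) \left(- \frac{1}{24626}\right) = \frac{2706}{1759}$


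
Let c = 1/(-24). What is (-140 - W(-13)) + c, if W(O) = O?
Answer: -3049/24 ≈ -127.04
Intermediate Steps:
c = -1/24 ≈ -0.041667
(-140 - W(-13)) + c = (-140 - 1*(-13)) - 1/24 = (-140 + 13) - 1/24 = -127 - 1/24 = -3049/24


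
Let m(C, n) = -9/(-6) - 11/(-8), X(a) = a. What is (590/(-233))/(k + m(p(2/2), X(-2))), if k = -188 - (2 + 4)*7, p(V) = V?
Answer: 4720/423361 ≈ 0.011149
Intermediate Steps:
k = -230 (k = -188 - 6*7 = -188 - 1*42 = -188 - 42 = -230)
m(C, n) = 23/8 (m(C, n) = -9*(-1/6) - 11*(-1/8) = 3/2 + 11/8 = 23/8)
(590/(-233))/(k + m(p(2/2), X(-2))) = (590/(-233))/(-230 + 23/8) = (590*(-1/233))/(-1817/8) = -590/233*(-8/1817) = 4720/423361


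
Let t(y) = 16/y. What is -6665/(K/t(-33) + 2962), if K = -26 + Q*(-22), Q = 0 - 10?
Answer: -10664/4099 ≈ -2.6016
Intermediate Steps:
Q = -10
K = 194 (K = -26 - 10*(-22) = -26 + 220 = 194)
-6665/(K/t(-33) + 2962) = -6665/(194/((16/(-33))) + 2962) = -6665/(194/((16*(-1/33))) + 2962) = -6665/(194/(-16/33) + 2962) = -6665/(194*(-33/16) + 2962) = -6665/(-3201/8 + 2962) = -6665/20495/8 = -6665*8/20495 = -10664/4099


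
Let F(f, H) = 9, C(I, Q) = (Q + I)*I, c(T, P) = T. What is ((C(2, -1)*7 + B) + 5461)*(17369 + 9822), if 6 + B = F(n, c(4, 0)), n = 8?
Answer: 148952298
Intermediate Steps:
C(I, Q) = I*(I + Q) (C(I, Q) = (I + Q)*I = I*(I + Q))
B = 3 (B = -6 + 9 = 3)
((C(2, -1)*7 + B) + 5461)*(17369 + 9822) = (((2*(2 - 1))*7 + 3) + 5461)*(17369 + 9822) = (((2*1)*7 + 3) + 5461)*27191 = ((2*7 + 3) + 5461)*27191 = ((14 + 3) + 5461)*27191 = (17 + 5461)*27191 = 5478*27191 = 148952298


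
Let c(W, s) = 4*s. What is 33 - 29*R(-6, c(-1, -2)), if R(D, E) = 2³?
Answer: -199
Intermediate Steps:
R(D, E) = 8
33 - 29*R(-6, c(-1, -2)) = 33 - 29*8 = 33 - 232 = -199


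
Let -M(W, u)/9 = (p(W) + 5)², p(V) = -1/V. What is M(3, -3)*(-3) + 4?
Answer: 592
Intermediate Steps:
M(W, u) = -9*(5 - 1/W)² (M(W, u) = -9*(-1/W + 5)² = -9*(5 - 1/W)²)
M(3, -3)*(-3) + 4 = -9*(-1 + 5*3)²/3²*(-3) + 4 = -9*⅑*(-1 + 15)²*(-3) + 4 = -9*⅑*14²*(-3) + 4 = -9*⅑*196*(-3) + 4 = -196*(-3) + 4 = 588 + 4 = 592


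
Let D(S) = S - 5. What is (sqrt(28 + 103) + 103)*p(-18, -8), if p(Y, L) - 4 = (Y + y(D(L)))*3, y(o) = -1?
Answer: -5459 - 53*sqrt(131) ≈ -6065.6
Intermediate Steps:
D(S) = -5 + S
p(Y, L) = 1 + 3*Y (p(Y, L) = 4 + (Y - 1)*3 = 4 + (-1 + Y)*3 = 4 + (-3 + 3*Y) = 1 + 3*Y)
(sqrt(28 + 103) + 103)*p(-18, -8) = (sqrt(28 + 103) + 103)*(1 + 3*(-18)) = (sqrt(131) + 103)*(1 - 54) = (103 + sqrt(131))*(-53) = -5459 - 53*sqrt(131)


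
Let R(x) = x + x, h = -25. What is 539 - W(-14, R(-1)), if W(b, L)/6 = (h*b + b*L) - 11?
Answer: -1663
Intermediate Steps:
R(x) = 2*x
W(b, L) = -66 - 150*b + 6*L*b (W(b, L) = 6*((-25*b + b*L) - 11) = 6*((-25*b + L*b) - 11) = 6*(-11 - 25*b + L*b) = -66 - 150*b + 6*L*b)
539 - W(-14, R(-1)) = 539 - (-66 - 150*(-14) + 6*(2*(-1))*(-14)) = 539 - (-66 + 2100 + 6*(-2)*(-14)) = 539 - (-66 + 2100 + 168) = 539 - 1*2202 = 539 - 2202 = -1663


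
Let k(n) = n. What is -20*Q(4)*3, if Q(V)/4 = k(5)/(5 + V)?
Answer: -400/3 ≈ -133.33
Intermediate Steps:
Q(V) = 20/(5 + V) (Q(V) = 4*(5/(5 + V)) = 20/(5 + V))
-20*Q(4)*3 = -400/(5 + 4)*3 = -400/9*3 = -400/3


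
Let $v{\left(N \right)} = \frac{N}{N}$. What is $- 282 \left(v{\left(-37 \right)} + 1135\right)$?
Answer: $-320352$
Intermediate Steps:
$v{\left(N \right)} = 1$
$- 282 \left(v{\left(-37 \right)} + 1135\right) = - 282 \left(1 + 1135\right) = \left(-282\right) 1136 = -320352$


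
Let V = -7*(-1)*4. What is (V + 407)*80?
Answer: 34800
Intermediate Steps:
V = 28 (V = 7*4 = 28)
(V + 407)*80 = (28 + 407)*80 = 435*80 = 34800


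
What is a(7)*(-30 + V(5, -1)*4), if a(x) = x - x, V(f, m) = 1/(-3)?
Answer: 0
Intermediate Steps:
V(f, m) = -⅓
a(x) = 0
a(7)*(-30 + V(5, -1)*4) = 0*(-30 - ⅓*4) = 0*(-30 - 4/3) = 0*(-94/3) = 0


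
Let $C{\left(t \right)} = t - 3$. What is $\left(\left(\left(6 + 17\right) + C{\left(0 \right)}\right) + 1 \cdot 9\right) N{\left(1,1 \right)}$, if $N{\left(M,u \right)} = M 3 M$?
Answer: $87$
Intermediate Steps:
$C{\left(t \right)} = -3 + t$ ($C{\left(t \right)} = t - 3 = -3 + t$)
$N{\left(M,u \right)} = 3 M^{2}$ ($N{\left(M,u \right)} = 3 M M = 3 M^{2}$)
$\left(\left(\left(6 + 17\right) + C{\left(0 \right)}\right) + 1 \cdot 9\right) N{\left(1,1 \right)} = \left(\left(\left(6 + 17\right) + \left(-3 + 0\right)\right) + 1 \cdot 9\right) 3 \cdot 1^{2} = \left(\left(23 - 3\right) + 9\right) 3 \cdot 1 = \left(20 + 9\right) 3 = 29 \cdot 3 = 87$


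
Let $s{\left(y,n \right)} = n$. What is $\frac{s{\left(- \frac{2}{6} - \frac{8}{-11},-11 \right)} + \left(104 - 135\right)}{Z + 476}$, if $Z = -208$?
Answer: $- \frac{21}{134} \approx -0.15672$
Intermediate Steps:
$\frac{s{\left(- \frac{2}{6} - \frac{8}{-11},-11 \right)} + \left(104 - 135\right)}{Z + 476} = \frac{-11 + \left(104 - 135\right)}{-208 + 476} = \frac{-11 - 31}{268} = \left(-42\right) \frac{1}{268} = - \frac{21}{134}$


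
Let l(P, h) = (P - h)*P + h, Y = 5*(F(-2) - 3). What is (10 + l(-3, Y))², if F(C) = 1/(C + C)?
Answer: 2116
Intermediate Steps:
F(C) = 1/(2*C)
Y = -65/4 (Y = 5*((½)/(-2) - 3) = 5*((½)*(-½) - 3) = 5*(-¼ - 3) = 5*(-13/4) = -65/4 ≈ -16.250)
l(P, h) = h + P*(P - h) (l(P, h) = P*(P - h) + h = h + P*(P - h))
(10 + l(-3, Y))² = (10 + (-65/4 + (-3)² - 1*(-3)*(-65/4)))² = (10 + (-65/4 + 9 - 195/4))² = (10 - 56)² = (-46)² = 2116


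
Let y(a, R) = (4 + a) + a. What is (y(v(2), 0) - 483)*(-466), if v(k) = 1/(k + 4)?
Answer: 669176/3 ≈ 2.2306e+5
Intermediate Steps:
v(k) = 1/(4 + k)
y(a, R) = 4 + 2*a
(y(v(2), 0) - 483)*(-466) = ((4 + 2/(4 + 2)) - 483)*(-466) = ((4 + 2/6) - 483)*(-466) = ((4 + 2*(1/6)) - 483)*(-466) = ((4 + 1/3) - 483)*(-466) = (13/3 - 483)*(-466) = -1436/3*(-466) = 669176/3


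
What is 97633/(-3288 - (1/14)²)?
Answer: -215012/7241 ≈ -29.694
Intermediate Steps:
97633/(-3288 - (1/14)²) = 97633/(-3288 - 1*1/196) = 97633/(-3288 - 1/196) = 97633/(-644449/196) = 97633*(-196/644449) = -215012/7241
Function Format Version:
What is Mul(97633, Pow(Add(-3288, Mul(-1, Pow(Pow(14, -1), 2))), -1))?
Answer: Rational(-215012, 7241) ≈ -29.694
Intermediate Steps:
Mul(97633, Pow(Add(-3288, Mul(-1, Pow(Pow(14, -1), 2))), -1)) = Mul(97633, Pow(Add(-3288, Mul(-1, Pow(Rational(1, 14), 2))), -1)) = Mul(97633, Pow(Add(-3288, Mul(-1, Rational(1, 196))), -1)) = Mul(97633, Pow(Add(-3288, Rational(-1, 196)), -1)) = Mul(97633, Pow(Rational(-644449, 196), -1)) = Mul(97633, Rational(-196, 644449)) = Rational(-215012, 7241)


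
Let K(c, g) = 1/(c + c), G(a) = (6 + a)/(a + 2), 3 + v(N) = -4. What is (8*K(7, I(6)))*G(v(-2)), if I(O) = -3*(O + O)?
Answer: 4/35 ≈ 0.11429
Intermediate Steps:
v(N) = -7 (v(N) = -3 - 4 = -7)
I(O) = -6*O
G(a) = (6 + a)/(2 + a)
K(c, g) = 1/(2*c)
(8*K(7, I(6)))*G(v(-2)) = (8*((½)/7))*((6 - 7)/(2 - 7)) = (8*((½)*(⅐)))*(-1/(-5)) = (8*(1/14))*(-⅕*(-1)) = (4/7)*(⅕) = 4/35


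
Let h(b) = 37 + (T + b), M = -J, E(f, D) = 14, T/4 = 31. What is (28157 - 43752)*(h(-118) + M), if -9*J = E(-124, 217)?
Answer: -6253595/9 ≈ -6.9484e+5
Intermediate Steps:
T = 124 (T = 4*31 = 124)
J = -14/9 (J = -1/9*14 = -14/9 ≈ -1.5556)
M = 14/9 (M = -1*(-14/9) = 14/9 ≈ 1.5556)
h(b) = 161 + b (h(b) = 37 + (124 + b) = 161 + b)
(28157 - 43752)*(h(-118) + M) = (28157 - 43752)*((161 - 118) + 14/9) = -15595*(43 + 14/9) = -15595*401/9 = -6253595/9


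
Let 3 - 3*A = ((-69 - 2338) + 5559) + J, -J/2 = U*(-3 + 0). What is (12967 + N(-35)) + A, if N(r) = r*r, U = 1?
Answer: 39421/3 ≈ 13140.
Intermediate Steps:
N(r) = r**2
J = 6 (J = -2*(-3 + 0) = -2*(-3) = 6)
A = -3155/3 (A = 1 - (((-69 - 2338) + 5559) + 6)/3 = 1 - ((-2407 + 5559) + 6)/3 = 1 - (3152 + 6)/3 = 1 - 1/3*3158 = 1 - 3158/3 = -3155/3 ≈ -1051.7)
(12967 + N(-35)) + A = (12967 + (-35)**2) - 3155/3 = (12967 + 1225) - 3155/3 = 14192 - 3155/3 = 39421/3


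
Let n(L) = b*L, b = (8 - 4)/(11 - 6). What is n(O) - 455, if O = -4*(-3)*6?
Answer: -1987/5 ≈ -397.40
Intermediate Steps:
b = 4/5 ≈ 0.80000
O = 72 (O = 12*6 = 72)
n(L) = 4*L/5
n(O) - 455 = (4/5)*72 - 455 = 288/5 - 455 = -1987/5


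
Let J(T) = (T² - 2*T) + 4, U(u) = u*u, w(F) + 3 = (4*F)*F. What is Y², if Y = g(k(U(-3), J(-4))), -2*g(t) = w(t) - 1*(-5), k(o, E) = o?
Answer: 26569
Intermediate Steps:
w(F) = -3 + 4*F² (w(F) = -3 + (4*F)*F = -3 + 4*F²)
U(u) = u²
J(T) = 4 + T² - 2*T
g(t) = -1 - 2*t² (g(t) = -((-3 + 4*t²) - 1*(-5))/2 = -((-3 + 4*t²) + 5)/2 = -(2 + 4*t²)/2 = -1 - 2*t²)
Y = -163 (Y = -1 - 2*((-3)²)² = -1 - 2*9² = -1 - 2*81 = -1 - 162 = -163)
Y² = (-163)² = 26569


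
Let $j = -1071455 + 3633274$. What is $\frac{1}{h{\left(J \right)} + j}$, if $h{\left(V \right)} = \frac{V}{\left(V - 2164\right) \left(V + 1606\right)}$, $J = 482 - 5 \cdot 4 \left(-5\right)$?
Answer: $\frac{1730708}{4433760637561} \approx 3.9035 \cdot 10^{-7}$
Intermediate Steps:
$J = 582$ ($J = 482 - 20 \left(-5\right) = 482 - -100 = 482 + 100 = 582$)
$j = 2561819$
$h{\left(V \right)} = \frac{V}{\left(-2164 + V\right) \left(1606 + V\right)}$
$\frac{1}{h{\left(J \right)} + j} = \frac{1}{\frac{582}{-3475384 + 582^{2} - 324756} + 2561819} = \frac{1}{\frac{582}{-3475384 + 338724 - 324756} + 2561819} = \frac{1}{\frac{582}{-3461416} + 2561819} = \frac{1}{582 \left(- \frac{1}{3461416}\right) + 2561819} = \frac{1}{- \frac{291}{1730708} + 2561819} = \frac{1}{\frac{4433760637561}{1730708}} = \frac{1730708}{4433760637561}$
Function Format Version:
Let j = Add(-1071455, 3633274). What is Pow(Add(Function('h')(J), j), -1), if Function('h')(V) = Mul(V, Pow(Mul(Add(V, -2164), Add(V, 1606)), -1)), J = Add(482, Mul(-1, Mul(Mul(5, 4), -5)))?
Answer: Rational(1730708, 4433760637561) ≈ 3.9035e-7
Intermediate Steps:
J = 582 (J = Add(482, Mul(-1, Mul(20, -5))) = Add(482, Mul(-1, -100)) = Add(482, 100) = 582)
j = 2561819
Function('h')(V) = Mul(V, Pow(Add(-2164, V), -1), Pow(Add(1606, V), -1)) (Function('h')(V) = Mul(V, Pow(Mul(Add(-2164, V), Add(1606, V)), -1)) = Mul(V, Mul(Pow(Add(-2164, V), -1), Pow(Add(1606, V), -1))) = Mul(V, Pow(Add(-2164, V), -1), Pow(Add(1606, V), -1)))
Pow(Add(Function('h')(J), j), -1) = Pow(Add(Mul(582, Pow(Add(-3475384, Pow(582, 2), Mul(-558, 582)), -1)), 2561819), -1) = Pow(Add(Mul(582, Pow(Add(-3475384, 338724, -324756), -1)), 2561819), -1) = Pow(Add(Mul(582, Pow(-3461416, -1)), 2561819), -1) = Pow(Add(Mul(582, Rational(-1, 3461416)), 2561819), -1) = Pow(Add(Rational(-291, 1730708), 2561819), -1) = Pow(Rational(4433760637561, 1730708), -1) = Rational(1730708, 4433760637561)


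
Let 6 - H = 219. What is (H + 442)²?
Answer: 52441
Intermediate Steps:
H = -213 (H = 6 - 1*219 = 6 - 219 = -213)
(H + 442)² = (-213 + 442)² = 229² = 52441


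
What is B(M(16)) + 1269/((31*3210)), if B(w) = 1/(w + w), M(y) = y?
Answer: 23353/530720 ≈ 0.044002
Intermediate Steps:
B(w) = 1/(2*w)
B(M(16)) + 1269/((31*3210)) = (½)/16 + 1269/((31*3210)) = (½)*(1/16) + 1269/99510 = 1/32 + 1269*(1/99510) = 1/32 + 423/33170 = 23353/530720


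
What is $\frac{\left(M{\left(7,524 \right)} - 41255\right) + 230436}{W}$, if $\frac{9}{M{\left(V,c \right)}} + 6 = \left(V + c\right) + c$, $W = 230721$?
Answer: $\frac{198450878}{242026329} \approx 0.81996$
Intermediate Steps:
$M{\left(V,c \right)} = \frac{9}{-6 + V + 2 c}$ ($M{\left(V,c \right)} = \frac{9}{-6 + \left(\left(V + c\right) + c\right)} = \frac{9}{-6 + \left(V + 2 c\right)} = \frac{9}{-6 + V + 2 c}$)
$\frac{\left(M{\left(7,524 \right)} - 41255\right) + 230436}{W} = \frac{\left(\frac{9}{-6 + 7 + 2 \cdot 524} - 41255\right) + 230436}{230721} = \left(\left(\frac{9}{-6 + 7 + 1048} - 41255\right) + 230436\right) \frac{1}{230721} = \left(\left(\frac{9}{1049} - 41255\right) + 230436\right) \frac{1}{230721} = \left(- \frac{43276486}{1049} + 230436\right) \frac{1}{230721} = \frac{198450878}{1049} \cdot \frac{1}{230721} = \frac{198450878}{242026329}$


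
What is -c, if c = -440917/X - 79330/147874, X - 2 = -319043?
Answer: -19945318964/23588934417 ≈ -0.84554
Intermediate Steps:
X = -319041 (X = 2 - 319043 = -319041)
c = 19945318964/23588934417 (c = -440917/(-319041) - 79330/147874 = -440917*(-1/319041) - 79330*1/147874 = 440917/319041 - 39665/73937 = 19945318964/23588934417 ≈ 0.84554)
-c = -1*19945318964/23588934417 = -19945318964/23588934417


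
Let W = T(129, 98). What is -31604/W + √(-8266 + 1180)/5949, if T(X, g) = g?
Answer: -15802/49 + I*√7086/5949 ≈ -322.49 + 0.01415*I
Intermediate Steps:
W = 98
-31604/W + √(-8266 + 1180)/5949 = -31604/98 + √(-8266 + 1180)/5949 = -31604*1/98 + √(-7086)*(1/5949) = -15802/49 + (I*√7086)*(1/5949) = -15802/49 + I*√7086/5949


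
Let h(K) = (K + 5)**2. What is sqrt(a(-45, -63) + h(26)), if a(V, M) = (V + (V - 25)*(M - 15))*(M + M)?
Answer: I*sqrt(681329) ≈ 825.43*I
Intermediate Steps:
h(K) = (5 + K)**2
a(V, M) = 2*M*(V + (-25 + V)*(-15 + M)) (a(V, M) = (V + (-25 + V)*(-15 + M))*(2*M) = 2*M*(V + (-25 + V)*(-15 + M)))
sqrt(a(-45, -63) + h(26)) = sqrt(2*(-63)*(375 - 25*(-63) - 14*(-45) - 63*(-45)) + (5 + 26)**2) = sqrt(2*(-63)*(375 + 1575 + 630 + 2835) + 31**2) = sqrt(2*(-63)*5415 + 961) = sqrt(-682290 + 961) = sqrt(-681329) = I*sqrt(681329)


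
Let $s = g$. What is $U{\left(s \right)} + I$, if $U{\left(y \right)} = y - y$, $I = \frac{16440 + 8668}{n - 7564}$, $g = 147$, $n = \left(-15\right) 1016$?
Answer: $- \frac{6277}{5701} \approx -1.101$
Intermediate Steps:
$n = -15240$
$s = 147$
$I = - \frac{6277}{5701}$ ($I = \frac{16440 + 8668}{-15240 - 7564} = \frac{25108}{-22804} = 25108 \left(- \frac{1}{22804}\right) = - \frac{6277}{5701} \approx -1.101$)
$U{\left(y \right)} = 0$
$U{\left(s \right)} + I = 0 - \frac{6277}{5701} = - \frac{6277}{5701}$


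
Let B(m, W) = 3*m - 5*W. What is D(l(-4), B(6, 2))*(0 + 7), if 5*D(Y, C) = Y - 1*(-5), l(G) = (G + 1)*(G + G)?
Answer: 203/5 ≈ 40.600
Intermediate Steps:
l(G) = 2*G*(1 + G) (l(G) = (1 + G)*(2*G) = 2*G*(1 + G))
B(m, W) = -5*W + 3*m
D(Y, C) = 1 + Y/5 (D(Y, C) = (Y - 1*(-5))/5 = (Y + 5)/5 = (5 + Y)/5 = 1 + Y/5)
D(l(-4), B(6, 2))*(0 + 7) = (1 + (2*(-4)*(1 - 4))/5)*(0 + 7) = (1 + (2*(-4)*(-3))/5)*7 = (1 + (1/5)*24)*7 = (1 + 24/5)*7 = (29/5)*7 = 203/5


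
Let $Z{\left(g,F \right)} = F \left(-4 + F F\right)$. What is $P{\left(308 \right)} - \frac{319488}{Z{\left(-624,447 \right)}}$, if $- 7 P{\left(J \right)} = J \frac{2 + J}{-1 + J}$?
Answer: $- \frac{406108384072}{9139680115} \approx -44.434$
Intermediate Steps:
$Z{\left(g,F \right)} = F \left(-4 + F^{2}\right)$
$P{\left(J \right)} = - \frac{J \left(2 + J\right)}{7 \left(-1 + J\right)}$ ($P{\left(J \right)} = - \frac{J \frac{2 + J}{-1 + J}}{7} = - \frac{J \frac{1}{-1 + J} \left(2 + J\right)}{7} = - \frac{J \left(2 + J\right)}{7 \left(-1 + J\right)}$)
$P{\left(308 \right)} - \frac{319488}{Z{\left(-624,447 \right)}} = \left(-1\right) 308 \frac{1}{-7 + 7 \cdot 308} \left(2 + 308\right) - \frac{319488}{447 \left(-4 + 447^{2}\right)} = \left(-1\right) 308 \frac{1}{-7 + 2156} \cdot 310 - \frac{319488}{447 \left(-4 + 199809\right)} = \left(-1\right) 308 \cdot \frac{1}{2149} \cdot 310 - \frac{319488}{447 \cdot 199805} = \left(-1\right) 308 \cdot \frac{1}{2149} \cdot 310 - \frac{319488}{89312835} = - \frac{13640}{307} - \frac{106496}{29770945} = - \frac{406108384072}{9139680115}$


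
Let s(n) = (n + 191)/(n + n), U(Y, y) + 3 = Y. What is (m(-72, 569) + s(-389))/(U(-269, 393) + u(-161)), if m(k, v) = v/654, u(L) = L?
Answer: -286087/110157798 ≈ -0.0025971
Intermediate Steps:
U(Y, y) = -3 + Y
m(k, v) = v/654 (m(k, v) = v*(1/654) = v/654)
s(n) = (191 + n)/(2*n) (s(n) = (191 + n)/((2*n)) = (191 + n)*(1/(2*n)) = (191 + n)/(2*n))
(m(-72, 569) + s(-389))/(U(-269, 393) + u(-161)) = ((1/654)*569 + (1/2)*(191 - 389)/(-389))/((-3 - 269) - 161) = (569/654 + (1/2)*(-1/389)*(-198))/(-272 - 161) = (569/654 + 99/389)/(-433) = (286087/254406)*(-1/433) = -286087/110157798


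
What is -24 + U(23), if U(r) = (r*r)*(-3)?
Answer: -1611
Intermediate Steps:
U(r) = -3*r² (U(r) = r²*(-3) = -3*r²)
-24 + U(23) = -24 - 3*23² = -24 - 3*529 = -24 - 1587 = -1611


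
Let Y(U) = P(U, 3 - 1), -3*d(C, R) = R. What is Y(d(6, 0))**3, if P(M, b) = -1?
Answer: -1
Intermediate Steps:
d(C, R) = -R/3
Y(U) = -1
Y(d(6, 0))**3 = (-1)**3 = -1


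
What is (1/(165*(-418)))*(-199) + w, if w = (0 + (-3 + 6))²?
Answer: 620929/68970 ≈ 9.0029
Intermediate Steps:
w = 9 (w = (0 + 3)² = 3² = 9)
(1/(165*(-418)))*(-199) + w = (1/(165*(-418)))*(-199) + 9 = ((1/165)*(-1/418))*(-199) + 9 = -1/68970*(-199) + 9 = 199/68970 + 9 = 620929/68970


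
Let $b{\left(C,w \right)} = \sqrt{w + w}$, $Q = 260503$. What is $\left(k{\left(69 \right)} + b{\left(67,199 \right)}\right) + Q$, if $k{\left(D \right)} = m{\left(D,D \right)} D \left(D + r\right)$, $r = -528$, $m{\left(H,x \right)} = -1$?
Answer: $292174 + \sqrt{398} \approx 2.9219 \cdot 10^{5}$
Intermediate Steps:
$b{\left(C,w \right)} = \sqrt{2} \sqrt{w}$ ($b{\left(C,w \right)} = \sqrt{2 w} = \sqrt{2} \sqrt{w}$)
$k{\left(D \right)} = - D \left(-528 + D\right)$ ($k{\left(D \right)} = - D \left(D - 528\right) = - D \left(-528 + D\right)$)
$\left(k{\left(69 \right)} + b{\left(67,199 \right)}\right) + Q = \left(69 \left(528 - 69\right) + \sqrt{2} \sqrt{199}\right) + 260503 = \left(69 \left(528 - 69\right) + \sqrt{398}\right) + 260503 = \left(69 \cdot 459 + \sqrt{398}\right) + 260503 = \left(31671 + \sqrt{398}\right) + 260503 = 292174 + \sqrt{398}$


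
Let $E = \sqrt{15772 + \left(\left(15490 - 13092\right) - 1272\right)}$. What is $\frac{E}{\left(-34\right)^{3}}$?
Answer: $- \frac{\sqrt{16898}}{39304} \approx -0.0033074$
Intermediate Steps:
$E = \sqrt{16898}$ ($E = \sqrt{15772 + \left(2398 - 1272\right)} = \sqrt{15772 + 1126} = \sqrt{16898} \approx 129.99$)
$\frac{E}{\left(-34\right)^{3}} = \frac{\sqrt{16898}}{\left(-34\right)^{3}} = \frac{\sqrt{16898}}{-39304} = \sqrt{16898} \left(- \frac{1}{39304}\right) = - \frac{\sqrt{16898}}{39304}$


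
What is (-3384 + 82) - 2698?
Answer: -6000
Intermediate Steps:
(-3384 + 82) - 2698 = -3302 - 2698 = -6000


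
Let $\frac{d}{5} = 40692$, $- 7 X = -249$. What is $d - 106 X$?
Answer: $\frac{1397826}{7} \approx 1.9969 \cdot 10^{5}$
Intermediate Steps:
$X = \frac{249}{7}$ ($X = \left(- \frac{1}{7}\right) \left(-249\right) = \frac{249}{7} \approx 35.571$)
$d = 203460$ ($d = 5 \cdot 40692 = 203460$)
$d - 106 X = 203460 - 106 \cdot \frac{249}{7} = 203460 - \frac{26394}{7} = \frac{1397826}{7}$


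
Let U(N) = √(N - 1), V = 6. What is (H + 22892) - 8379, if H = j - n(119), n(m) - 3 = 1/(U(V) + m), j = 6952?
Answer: 303815953/14156 + √5/14156 ≈ 21462.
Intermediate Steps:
U(N) = √(-1 + N)
n(m) = 3 + 1/(m + √5) (n(m) = 3 + 1/(√(-1 + 6) + m) = 3 + 1/(√5 + m) = 3 + 1/(m + √5))
H = 6952 - (358 + 3*√5)/(119 + √5) (H = 6952 - (1 + 3*119 + 3*√5)/(119 + √5) = 6952 - (1 + 357 + 3*√5)/(119 + √5) = 6952 - (358 + 3*√5)/(119 + √5) ≈ 6949.0)
(H + 22892) - 8379 = ((98369925/14156 + √5/14156) + 22892) - 8379 = (422429077/14156 + √5/14156) - 8379 = 303815953/14156 + √5/14156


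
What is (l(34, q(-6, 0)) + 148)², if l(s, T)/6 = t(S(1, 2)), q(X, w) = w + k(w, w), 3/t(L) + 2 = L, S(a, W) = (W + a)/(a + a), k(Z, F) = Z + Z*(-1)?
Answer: 12544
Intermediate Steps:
k(Z, F) = 0 (k(Z, F) = Z - Z = 0)
S(a, W) = (W + a)/(2*a) (S(a, W) = (W + a)/((2*a)) = (W + a)*(1/(2*a)) = (W + a)/(2*a))
t(L) = 3/(-2 + L)
q(X, w) = w (q(X, w) = w + 0 = w)
l(s, T) = -36 (l(s, T) = 6*(3/(-2 + (½)*(2 + 1)/1)) = 6*(3/(-2 + (½)*1*3)) = 6*(3/(-2 + 3/2)) = 6*(3/(-½)) = 6*(3*(-2)) = 6*(-6) = -36)
(l(34, q(-6, 0)) + 148)² = (-36 + 148)² = 112² = 12544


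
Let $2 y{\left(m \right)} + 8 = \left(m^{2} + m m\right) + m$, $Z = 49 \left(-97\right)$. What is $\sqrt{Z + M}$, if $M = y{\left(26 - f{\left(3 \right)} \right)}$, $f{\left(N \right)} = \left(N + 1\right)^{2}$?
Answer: $2 i \sqrt{1163} \approx 68.206 i$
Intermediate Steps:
$f{\left(N \right)} = \left(1 + N\right)^{2}$
$Z = -4753$
$y{\left(m \right)} = -4 + m^{2} + \frac{m}{2}$ ($y{\left(m \right)} = -4 + \frac{\left(m^{2} + m m\right) + m}{2} = -4 + \frac{\left(m^{2} + m^{2}\right) + m}{2} = -4 + \frac{2 m^{2} + m}{2} = -4 + \frac{m + 2 m^{2}}{2} = -4 + \left(m^{2} + \frac{m}{2}\right) = -4 + m^{2} + \frac{m}{2}$)
$M = 101$ ($M = -4 + \left(26 - \left(1 + 3\right)^{2}\right)^{2} + \frac{26 - \left(1 + 3\right)^{2}}{2} = -4 + \left(26 - 4^{2}\right)^{2} + \frac{26 - 4^{2}}{2} = -4 + \left(26 - 16\right)^{2} + \frac{26 - 16}{2} = -4 + 10^{2} + \frac{1}{2} \cdot 10 = -4 + 100 + 5 = 101$)
$\sqrt{Z + M} = \sqrt{-4753 + 101} = \sqrt{-4652} = 2 i \sqrt{1163}$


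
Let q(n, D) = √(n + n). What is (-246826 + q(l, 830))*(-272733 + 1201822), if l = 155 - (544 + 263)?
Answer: -229323321514 + 1858178*I*√326 ≈ -2.2932e+11 + 3.355e+7*I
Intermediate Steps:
l = -652 (l = 155 - 1*807 = 155 - 807 = -652)
q(n, D) = √2*√n (q(n, D) = √(2*n) = √2*√n)
(-246826 + q(l, 830))*(-272733 + 1201822) = (-246826 + √2*√(-652))*(-272733 + 1201822) = (-246826 + √2*(2*I*√163))*929089 = (-246826 + 2*I*√326)*929089 = -229323321514 + 1858178*I*√326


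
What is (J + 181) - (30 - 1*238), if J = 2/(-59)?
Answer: 22949/59 ≈ 388.97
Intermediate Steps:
J = -2/59 (J = 2*(-1/59) = -2/59 ≈ -0.033898)
(J + 181) - (30 - 1*238) = (-2/59 + 181) - (30 - 1*238) = 10677/59 - (30 - 238) = 10677/59 - 1*(-208) = 10677/59 + 208 = 22949/59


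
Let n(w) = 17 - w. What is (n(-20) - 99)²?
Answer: 3844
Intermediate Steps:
(n(-20) - 99)² = ((17 - 1*(-20)) - 99)² = ((17 + 20) - 99)² = (37 - 99)² = (-62)² = 3844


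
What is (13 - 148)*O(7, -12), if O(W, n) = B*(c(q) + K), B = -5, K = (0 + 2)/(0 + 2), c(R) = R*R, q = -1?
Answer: 1350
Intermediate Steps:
c(R) = R²
K = 1 (K = 2/2 = 2*(½) = 1)
O(W, n) = -10 (O(W, n) = -5*((-1)² + 1) = -5*(1 + 1) = -5*2 = -10)
(13 - 148)*O(7, -12) = (13 - 148)*(-10) = -135*(-10) = 1350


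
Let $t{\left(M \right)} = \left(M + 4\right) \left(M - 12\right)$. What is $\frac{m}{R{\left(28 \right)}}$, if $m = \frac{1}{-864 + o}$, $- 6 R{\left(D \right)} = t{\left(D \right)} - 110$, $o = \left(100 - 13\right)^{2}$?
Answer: $- \frac{1}{449235} \approx -2.226 \cdot 10^{-6}$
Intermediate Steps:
$t{\left(M \right)} = \left(-12 + M\right) \left(4 + M\right)$ ($t{\left(M \right)} = \left(4 + M\right) \left(-12 + M\right) = \left(-12 + M\right) \left(4 + M\right)$)
$o = 7569$ ($o = 87^{2} = 7569$)
$R{\left(D \right)} = \frac{79}{3} - \frac{D^{2}}{6} + \frac{4 D}{3}$ ($R{\left(D \right)} = - \frac{\left(-48 + D^{2} - 8 D\right) - 110}{6} = - \frac{-158 + D^{2} - 8 D}{6} = \frac{79}{3} - \frac{D^{2}}{6} + \frac{4 D}{3}$)
$m = \frac{1}{6705}$ ($m = \frac{1}{-864 + 7569} = \frac{1}{6705} \approx 0.00014914$)
$\frac{m}{R{\left(28 \right)}} = \frac{1}{6705 \left(\frac{79}{3} - \frac{28^{2}}{6} + \frac{4}{3} \cdot 28\right)} = \frac{1}{6705 \left(\frac{79}{3} - \frac{392}{3} + \frac{112}{3}\right)} = \frac{1}{6705 \left(-67\right)} = \frac{1}{6705} \left(- \frac{1}{67}\right) = - \frac{1}{449235}$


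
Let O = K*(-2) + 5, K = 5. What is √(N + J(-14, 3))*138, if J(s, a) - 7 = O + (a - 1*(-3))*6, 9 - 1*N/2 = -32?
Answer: 276*√30 ≈ 1511.7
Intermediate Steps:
N = 82 (N = 18 - 2*(-32) = 18 + 64 = 82)
O = -5 (O = 5*(-2) + 5 = -10 + 5 = -5)
J(s, a) = 20 + 6*a (J(s, a) = 7 + (-5 + (a - 1*(-3))*6) = 7 + (-5 + (a + 3)*6) = 7 + (-5 + (3 + a)*6) = 7 + (-5 + (18 + 6*a)) = 7 + (13 + 6*a) = 20 + 6*a)
√(N + J(-14, 3))*138 = √(82 + (20 + 6*3))*138 = √(82 + (20 + 18))*138 = √(82 + 38)*138 = √120*138 = (2*√30)*138 = 276*√30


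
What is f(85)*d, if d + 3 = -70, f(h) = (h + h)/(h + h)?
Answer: -73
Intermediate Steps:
f(h) = 1 (f(h) = (2*h)/((2*h)) = (2*h)*(1/(2*h)) = 1)
d = -73 (d = -3 - 70 = -73)
f(85)*d = 1*(-73) = -73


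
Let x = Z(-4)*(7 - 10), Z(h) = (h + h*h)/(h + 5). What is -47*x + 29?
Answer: 1721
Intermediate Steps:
Z(h) = (h + h²)/(5 + h)
x = -36 (x = (-4*(1 - 4)/(5 - 4))*(7 - 10) = -4*(-3)/1*(-3) = -4*1*(-3)*(-3) = 12*(-3) = -36)
-47*x + 29 = -47*(-36) + 29 = 1692 + 29 = 1721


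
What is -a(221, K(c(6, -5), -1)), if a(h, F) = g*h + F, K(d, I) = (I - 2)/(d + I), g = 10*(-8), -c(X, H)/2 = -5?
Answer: 53041/3 ≈ 17680.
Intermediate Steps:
c(X, H) = 10 (c(X, H) = -2*(-5) = 10)
g = -80
K(d, I) = (-2 + I)/(I + d)
a(h, F) = F - 80*h (a(h, F) = -80*h + F = F - 80*h)
-a(221, K(c(6, -5), -1)) = -((-2 - 1)/(-1 + 10) - 80*221) = -(-3/9 - 17680) = -((⅑)*(-3) - 17680) = -(-⅓ - 17680) = -1*(-53041/3) = 53041/3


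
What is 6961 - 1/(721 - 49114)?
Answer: 336863674/48393 ≈ 6961.0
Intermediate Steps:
6961 - 1/(721 - 49114) = 6961 - 1/(-48393) = 6961 - 1*(-1/48393) = 6961 + 1/48393 = 336863674/48393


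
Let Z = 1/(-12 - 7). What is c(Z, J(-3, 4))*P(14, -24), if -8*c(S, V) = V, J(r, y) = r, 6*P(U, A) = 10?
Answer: 5/8 ≈ 0.62500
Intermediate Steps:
P(U, A) = 5/3 (P(U, A) = (1/6)*10 = 5/3)
Z = -1/19 (Z = 1/(-19) = -1/19 ≈ -0.052632)
c(S, V) = -V/8
c(Z, J(-3, 4))*P(14, -24) = -1/8*(-3)*(5/3) = (3/8)*(5/3) = 5/8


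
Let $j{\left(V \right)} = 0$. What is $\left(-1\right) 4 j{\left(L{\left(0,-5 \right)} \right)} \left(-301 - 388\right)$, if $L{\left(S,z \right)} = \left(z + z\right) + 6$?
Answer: $0$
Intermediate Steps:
$L{\left(S,z \right)} = 6 + 2 z$ ($L{\left(S,z \right)} = 2 z + 6 = 6 + 2 z$)
$\left(-1\right) 4 j{\left(L{\left(0,-5 \right)} \right)} \left(-301 - 388\right) = \left(-1\right) 4 \cdot 0 \left(-301 - 388\right) = \left(-4\right) 0 \left(-689\right) = 0 \left(-689\right) = 0$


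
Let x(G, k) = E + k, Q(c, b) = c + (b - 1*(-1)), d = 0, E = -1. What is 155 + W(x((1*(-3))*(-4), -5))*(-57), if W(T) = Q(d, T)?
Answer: 440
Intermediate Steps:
Q(c, b) = 1 + b + c (Q(c, b) = c + (b + 1) = c + (1 + b) = 1 + b + c)
x(G, k) = -1 + k
W(T) = 1 + T (W(T) = 1 + T + 0 = 1 + T)
155 + W(x((1*(-3))*(-4), -5))*(-57) = 155 + (1 + (-1 - 5))*(-57) = 155 + (1 - 6)*(-57) = 155 - 5*(-57) = 155 + 285 = 440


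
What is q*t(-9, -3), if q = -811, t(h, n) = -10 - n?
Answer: 5677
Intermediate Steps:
q*t(-9, -3) = -811*(-10 - 1*(-3)) = -811*(-10 + 3) = -811*(-7) = 5677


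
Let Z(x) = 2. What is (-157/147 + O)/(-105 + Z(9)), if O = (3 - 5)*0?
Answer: 157/15141 ≈ 0.010369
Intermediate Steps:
O = 0 (O = -2*0 = 0)
(-157/147 + O)/(-105 + Z(9)) = (-157/147 + 0)/(-105 + 2) = (-157*1/147 + 0)/(-103) = -(-157/147 + 0)/103 = -1/103*(-157/147) = 157/15141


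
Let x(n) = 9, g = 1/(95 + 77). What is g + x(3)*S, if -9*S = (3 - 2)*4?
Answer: -687/172 ≈ -3.9942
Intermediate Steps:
g = 1/172 ≈ 0.0058140
S = -4/9 (S = -(3 - 2)*4/9 = -4/9 ≈ -0.44444)
g + x(3)*S = 1/172 + 9*(-4/9) = 1/172 - 4 = -687/172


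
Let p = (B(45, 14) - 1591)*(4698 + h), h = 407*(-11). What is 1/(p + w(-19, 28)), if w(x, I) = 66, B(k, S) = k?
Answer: -1/341600 ≈ -2.9274e-6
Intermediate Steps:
h = -4477
p = -341666 (p = (45 - 1591)*(4698 - 4477) = -1546*221 = -341666)
1/(p + w(-19, 28)) = 1/(-341666 + 66) = 1/(-341600) = -1/341600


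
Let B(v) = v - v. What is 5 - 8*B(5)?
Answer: 5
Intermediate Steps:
B(v) = 0
5 - 8*B(5) = 5 - 8*0 = 5 + 0 = 5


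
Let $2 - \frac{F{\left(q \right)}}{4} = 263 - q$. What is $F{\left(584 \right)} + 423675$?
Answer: $424967$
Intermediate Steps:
$F{\left(q \right)} = -1044 + 4 q$ ($F{\left(q \right)} = 8 - 4 \left(263 - q\right) = 8 + \left(-1052 + 4 q\right) = -1044 + 4 q$)
$F{\left(584 \right)} + 423675 = \left(-1044 + 4 \cdot 584\right) + 423675 = \left(-1044 + 2336\right) + 423675 = 1292 + 423675 = 424967$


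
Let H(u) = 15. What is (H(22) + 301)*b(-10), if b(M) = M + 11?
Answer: 316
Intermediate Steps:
b(M) = 11 + M
(H(22) + 301)*b(-10) = (15 + 301)*(11 - 10) = 316*1 = 316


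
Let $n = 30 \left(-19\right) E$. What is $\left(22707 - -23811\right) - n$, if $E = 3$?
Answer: $48228$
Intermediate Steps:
$n = -1710$ ($n = 30 \left(-19\right) 3 = \left(-570\right) 3 = -1710$)
$\left(22707 - -23811\right) - n = \left(22707 - -23811\right) - -1710 = \left(22707 + 23811\right) + 1710 = 46518 + 1710 = 48228$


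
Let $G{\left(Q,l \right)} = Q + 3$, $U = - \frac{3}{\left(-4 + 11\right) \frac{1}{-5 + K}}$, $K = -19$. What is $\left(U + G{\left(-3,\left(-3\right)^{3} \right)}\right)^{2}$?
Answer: $\frac{5184}{49} \approx 105.8$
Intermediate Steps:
$U = \frac{72}{7}$ ($U = - \frac{3}{\left(-4 + 11\right) \frac{1}{-5 - 19}} = - \frac{3}{7 \frac{1}{-24}} = - \frac{3}{7 \left(- \frac{1}{24}\right)} = - \frac{3}{- \frac{7}{24}} = \left(-3\right) \left(- \frac{24}{7}\right) = \frac{72}{7} \approx 10.286$)
$G{\left(Q,l \right)} = 3 + Q$
$\left(U + G{\left(-3,\left(-3\right)^{3} \right)}\right)^{2} = \left(\frac{72}{7} + \left(3 - 3\right)\right)^{2} = \left(\frac{72}{7} + 0\right)^{2} = \left(\frac{72}{7}\right)^{2} = \frac{5184}{49}$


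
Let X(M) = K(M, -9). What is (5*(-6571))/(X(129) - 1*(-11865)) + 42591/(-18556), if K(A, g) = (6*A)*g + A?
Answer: -51487808/5831223 ≈ -8.8297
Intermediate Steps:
K(A, g) = A + 6*A*g (K(A, g) = 6*A*g + A = A + 6*A*g)
X(M) = -53*M (X(M) = M*(1 + 6*(-9)) = M*(1 - 54) = M*(-53) = -53*M)
(5*(-6571))/(X(129) - 1*(-11865)) + 42591/(-18556) = (5*(-6571))/(-53*129 - 1*(-11865)) + 42591/(-18556) = -32855/(-6837 + 11865) + 42591*(-1/18556) = -32855/5028 - 42591/18556 = -51487808/5831223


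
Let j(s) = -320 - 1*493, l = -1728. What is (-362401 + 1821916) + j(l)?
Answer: 1458702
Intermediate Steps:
j(s) = -813 (j(s) = -320 - 493 = -813)
(-362401 + 1821916) + j(l) = (-362401 + 1821916) - 813 = 1459515 - 813 = 1458702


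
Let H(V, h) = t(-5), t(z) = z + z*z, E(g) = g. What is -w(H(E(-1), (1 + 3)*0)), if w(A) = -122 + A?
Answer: 102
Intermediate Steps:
t(z) = z + z²
H(V, h) = 20 (H(V, h) = -5*(1 - 5) = -5*(-4) = 20)
-w(H(E(-1), (1 + 3)*0)) = -(-122 + 20) = -1*(-102) = 102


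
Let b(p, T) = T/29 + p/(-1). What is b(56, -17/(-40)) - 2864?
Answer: -3387183/1160 ≈ -2920.0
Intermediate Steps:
b(p, T) = -p + T/29 (b(p, T) = T*(1/29) + p*(-1) = T/29 - p = -p + T/29)
b(56, -17/(-40)) - 2864 = (-1*56 + (-17/(-40))/29) - 2864 = (-56 + (-17*(-1/40))/29) - 2864 = (-56 + (1/29)*(17/40)) - 2864 = (-56 + 17/1160) - 2864 = -64943/1160 - 2864 = -3387183/1160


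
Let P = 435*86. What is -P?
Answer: -37410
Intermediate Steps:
P = 37410
-P = -1*37410 = -37410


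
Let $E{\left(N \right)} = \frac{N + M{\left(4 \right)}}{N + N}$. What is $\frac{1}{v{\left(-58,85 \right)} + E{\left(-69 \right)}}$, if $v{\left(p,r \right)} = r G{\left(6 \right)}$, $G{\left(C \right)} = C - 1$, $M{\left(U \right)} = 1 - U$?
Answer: $\frac{23}{9787} \approx 0.0023501$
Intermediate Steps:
$G{\left(C \right)} = -1 + C$
$E{\left(N \right)} = \frac{-3 + N}{2 N}$ ($E{\left(N \right)} = \frac{N + \left(1 - 4\right)}{N + N} = \frac{N + \left(1 - 4\right)}{2 N} = \left(N - 3\right) \frac{1}{2 N} = \left(-3 + N\right) \frac{1}{2 N} = \frac{-3 + N}{2 N}$)
$v{\left(p,r \right)} = 5 r$ ($v{\left(p,r \right)} = r \left(-1 + 6\right) = r 5 = 5 r$)
$\frac{1}{v{\left(-58,85 \right)} + E{\left(-69 \right)}} = \frac{1}{5 \cdot 85 + \frac{-3 - 69}{2 \left(-69\right)}} = \frac{1}{425 + \frac{1}{2} \left(- \frac{1}{69}\right) \left(-72\right)} = \frac{1}{425 + \frac{12}{23}} = \frac{1}{\frac{9787}{23}} = \frac{23}{9787}$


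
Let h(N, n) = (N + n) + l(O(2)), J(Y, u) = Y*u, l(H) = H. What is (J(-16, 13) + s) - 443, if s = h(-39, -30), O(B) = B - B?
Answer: -720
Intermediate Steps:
O(B) = 0
h(N, n) = N + n (h(N, n) = (N + n) + 0 = N + n)
s = -69 (s = -39 - 30 = -69)
(J(-16, 13) + s) - 443 = (-16*13 - 69) - 443 = (-208 - 69) - 443 = -277 - 443 = -720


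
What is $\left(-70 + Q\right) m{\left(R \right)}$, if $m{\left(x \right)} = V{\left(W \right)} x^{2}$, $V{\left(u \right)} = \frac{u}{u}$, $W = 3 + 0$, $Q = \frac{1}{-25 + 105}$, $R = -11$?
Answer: $- \frac{677479}{80} \approx -8468.5$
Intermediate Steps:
$Q = \frac{1}{80} \approx 0.0125$
$W = 3$
$V{\left(u \right)} = 1$
$m{\left(x \right)} = x^{2}$ ($m{\left(x \right)} = 1 x^{2} = x^{2}$)
$\left(-70 + Q\right) m{\left(R \right)} = \left(-70 + \frac{1}{80}\right) \left(-11\right)^{2} = \left(- \frac{5599}{80}\right) 121 = - \frac{677479}{80}$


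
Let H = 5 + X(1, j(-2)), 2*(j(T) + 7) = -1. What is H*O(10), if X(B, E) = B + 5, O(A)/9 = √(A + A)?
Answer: 198*√5 ≈ 442.74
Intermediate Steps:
j(T) = -15/2 (j(T) = -7 + (½)*(-1) = -7 - ½ = -15/2)
O(A) = 9*√2*√A (O(A) = 9*√(A + A) = 9*√(2*A) = 9*(√2*√A) = 9*√2*√A)
X(B, E) = 5 + B
H = 11 (H = 5 + (5 + 1) = 5 + 6 = 11)
H*O(10) = 11*(9*√2*√10) = 11*(18*√5) = 198*√5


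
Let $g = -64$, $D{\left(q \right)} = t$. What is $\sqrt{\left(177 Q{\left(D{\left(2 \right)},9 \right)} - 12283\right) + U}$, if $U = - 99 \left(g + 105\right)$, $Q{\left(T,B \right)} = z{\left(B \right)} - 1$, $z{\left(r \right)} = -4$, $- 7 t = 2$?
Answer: $i \sqrt{17227} \approx 131.25 i$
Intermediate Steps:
$t = - \frac{2}{7}$ ($t = \left(- \frac{1}{7}\right) 2 = - \frac{2}{7} \approx -0.28571$)
$D{\left(q \right)} = - \frac{2}{7}$
$Q{\left(T,B \right)} = -5$ ($Q{\left(T,B \right)} = -4 - 1 = -5$)
$U = -4059$ ($U = - 99 \left(-64 + 105\right) = \left(-99\right) 41 = -4059$)
$\sqrt{\left(177 Q{\left(D{\left(2 \right)},9 \right)} - 12283\right) + U} = \sqrt{\left(177 \left(-5\right) - 12283\right) - 4059} = \sqrt{\left(-885 - 12283\right) - 4059} = \sqrt{-13168 - 4059} = \sqrt{-17227} = i \sqrt{17227}$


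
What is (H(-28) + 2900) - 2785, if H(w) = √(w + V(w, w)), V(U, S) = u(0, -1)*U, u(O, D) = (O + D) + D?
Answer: 115 + 2*√7 ≈ 120.29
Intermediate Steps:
u(O, D) = O + 2*D (u(O, D) = (D + O) + D = O + 2*D)
V(U, S) = -2*U (V(U, S) = (0 + 2*(-1))*U = (0 - 2)*U = -2*U)
H(w) = √(-w) (H(w) = √(w - 2*w) = √(-w))
(H(-28) + 2900) - 2785 = (√(-1*(-28)) + 2900) - 2785 = (√28 + 2900) - 2785 = (2*√7 + 2900) - 2785 = (2900 + 2*√7) - 2785 = 115 + 2*√7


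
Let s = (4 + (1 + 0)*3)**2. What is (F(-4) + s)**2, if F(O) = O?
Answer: 2025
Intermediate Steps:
s = 49 (s = (4 + 1*3)**2 = (4 + 3)**2 = 7**2 = 49)
(F(-4) + s)**2 = (-4 + 49)**2 = 45**2 = 2025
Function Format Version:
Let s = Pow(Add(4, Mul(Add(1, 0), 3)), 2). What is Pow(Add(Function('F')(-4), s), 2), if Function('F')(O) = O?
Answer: 2025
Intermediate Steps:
s = 49 (s = Pow(Add(4, Mul(1, 3)), 2) = Pow(Add(4, 3), 2) = Pow(7, 2) = 49)
Pow(Add(Function('F')(-4), s), 2) = Pow(Add(-4, 49), 2) = Pow(45, 2) = 2025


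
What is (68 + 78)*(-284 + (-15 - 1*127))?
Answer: -62196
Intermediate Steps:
(68 + 78)*(-284 + (-15 - 1*127)) = 146*(-284 + (-15 - 127)) = 146*(-284 - 142) = 146*(-426) = -62196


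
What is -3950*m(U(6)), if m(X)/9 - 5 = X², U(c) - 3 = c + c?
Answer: -8176500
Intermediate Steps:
U(c) = 3 + 2*c (U(c) = 3 + (c + c) = 3 + 2*c)
m(X) = 45 + 9*X²
-3950*m(U(6)) = -3950*(45 + 9*(3 + 2*6)²) = -3950*(45 + 9*(3 + 12)²) = -3950*(45 + 9*15²) = -3950*(45 + 9*225) = -3950*(45 + 2025) = -3950*2070 = -8176500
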